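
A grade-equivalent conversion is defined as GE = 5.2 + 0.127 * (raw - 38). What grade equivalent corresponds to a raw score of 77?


raw - median = 77 - 38 = 39
slope * diff = 0.127 * 39 = 4.953
GE = 5.2 + 4.953
GE = 10.153

10.153


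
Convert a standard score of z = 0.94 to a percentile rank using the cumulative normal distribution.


CDF(z) = 0.5 * (1 + erf(z/sqrt(2)))
erf(0.6647) = 0.6528
CDF = 0.8264
Percentile rank = 0.8264 * 100 = 82.64

82.64


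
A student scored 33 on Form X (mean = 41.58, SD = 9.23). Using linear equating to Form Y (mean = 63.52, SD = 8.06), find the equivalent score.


slope = SD_Y / SD_X = 8.06 / 9.23 ~ 0.8732
intercept = mean_Y - slope * mean_X = 63.52 - (8.06 / 9.23) * 41.58 ~ 27.2107
Y = slope * X + intercept. To avoid rounding drift from the rounded slope/intercept, evaluate the equivalent form Y = mean_Y + SD_Y * (X - mean_X) / SD_X at full precision:
Y = 63.52 + 8.06 * (33 - 41.58) / 9.23
Y = 63.52 - 8.06 * 8.58 / 9.23
Y = 63.52 - 69.1548 / 9.23
Y = 63.52 - 7.4924
Y = 56.0276

56.0276


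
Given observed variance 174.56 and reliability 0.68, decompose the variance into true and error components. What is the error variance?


var_true = rxx * var_obs = 0.68 * 174.56 = 118.7008
var_error = var_obs - var_true
var_error = 174.56 - 118.7008
var_error = 55.8592

55.8592


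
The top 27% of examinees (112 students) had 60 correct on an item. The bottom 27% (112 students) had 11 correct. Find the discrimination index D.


p_upper = 60/112 = 0.5357
p_lower = 11/112 = 0.0982
D = 0.5357 - 0.0982 = 0.4375

0.4375


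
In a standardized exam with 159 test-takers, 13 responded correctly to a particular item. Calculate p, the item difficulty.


Item difficulty p = number correct / total examinees
p = 13 / 159
p = 0.0818

0.0818


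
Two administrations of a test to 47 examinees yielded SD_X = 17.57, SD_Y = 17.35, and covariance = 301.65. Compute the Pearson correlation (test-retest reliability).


r = cov(X,Y) / (SD_X * SD_Y)
r = 301.65 / (17.57 * 17.35)
r = 301.65 / 304.8395
r = 0.9895

0.9895


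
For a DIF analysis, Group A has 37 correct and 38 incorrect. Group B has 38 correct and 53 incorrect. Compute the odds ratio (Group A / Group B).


Odds_A = 37/38 = 0.9737
Odds_B = 38/53 = 0.717
OR = Odds_A / Odds_B = 0.9737 / 0.717
Exactly, OR = (37 * 53) / (38 * 38) = 1961 / 1444
OR = 1.358

1.358


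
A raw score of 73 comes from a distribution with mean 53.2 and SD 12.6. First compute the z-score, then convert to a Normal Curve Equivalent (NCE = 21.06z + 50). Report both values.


z = (X - mean) / SD = (73 - 53.2) / 12.6
z = 19.8 / 12.6
z = 1.5714
NCE = NCE = 21.06z + 50
Carry z at full precision (z = 19.8 / 12.6) into the conversion:
NCE = 21.06 * (19.8 / 12.6) + 50 = 416.988 / 12.6 + 50
NCE = 33.0943 + 50
NCE = 83.0943

83.0943


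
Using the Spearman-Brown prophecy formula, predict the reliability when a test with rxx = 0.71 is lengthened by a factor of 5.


r_new = (n * rxx) / (1 + (n-1) * rxx)
r_new = (5 * 0.71) / (1 + 4 * 0.71)
r_new = 3.55 / 3.84
r_new = 0.9245

0.9245


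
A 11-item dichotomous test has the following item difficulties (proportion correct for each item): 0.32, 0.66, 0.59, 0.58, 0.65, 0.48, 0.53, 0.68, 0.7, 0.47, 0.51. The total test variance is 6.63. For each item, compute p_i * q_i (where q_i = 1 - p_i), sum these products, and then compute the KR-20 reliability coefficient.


For each item, compute p_i * q_i:
  Item 1: 0.32 * 0.68 = 0.2176
  Item 2: 0.66 * 0.34 = 0.2244
  Item 3: 0.59 * 0.41 = 0.2419
  Item 4: 0.58 * 0.42 = 0.2436
  Item 5: 0.65 * 0.35 = 0.2275
  Item 6: 0.48 * 0.52 = 0.2496
  Item 7: 0.53 * 0.47 = 0.2491
  Item 8: 0.68 * 0.32 = 0.2176
  Item 9: 0.7 * 0.3 = 0.21
  Item 10: 0.47 * 0.53 = 0.2491
  Item 11: 0.51 * 0.49 = 0.2499
Sum(p_i * q_i) = 0.2176 + 0.2244 + 0.2419 + 0.2436 + 0.2275 + 0.2496 + 0.2491 + 0.2176 + 0.21 + 0.2491 + 0.2499 = 2.5803
KR-20 = (k/(k-1)) * (1 - Sum(p_i*q_i) / Var_total)
= (11/10) * (1 - 2.5803/6.63)
= 1.1 * 0.6108
KR-20 = 0.6719

0.6719


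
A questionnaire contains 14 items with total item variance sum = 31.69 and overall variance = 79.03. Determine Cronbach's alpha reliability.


alpha = (k/(k-1)) * (1 - sum(si^2)/s_total^2)
= (14/13) * (1 - 31.69/79.03)
alpha = 0.6451

0.6451


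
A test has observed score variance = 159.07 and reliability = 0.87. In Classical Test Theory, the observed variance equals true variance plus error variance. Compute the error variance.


var_true = rxx * var_obs = 0.87 * 159.07 = 138.3909
var_error = var_obs - var_true
var_error = 159.07 - 138.3909
var_error = 20.6791

20.6791


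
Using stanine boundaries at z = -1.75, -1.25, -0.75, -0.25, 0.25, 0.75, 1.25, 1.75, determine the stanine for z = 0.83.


Stanine boundaries: [-1.75, -1.25, -0.75, -0.25, 0.25, 0.75, 1.25, 1.75]
z = 0.83
Check each boundary:
  z >= -1.75 -> could be stanine 2
  z >= -1.25 -> could be stanine 3
  z >= -0.75 -> could be stanine 4
  z >= -0.25 -> could be stanine 5
  z >= 0.25 -> could be stanine 6
  z >= 0.75 -> could be stanine 7
  z < 1.25
  z < 1.75
Highest qualifying boundary gives stanine = 7

7


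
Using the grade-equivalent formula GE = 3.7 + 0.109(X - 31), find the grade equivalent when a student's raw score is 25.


raw - median = 25 - 31 = -6
slope * diff = 0.109 * -6 = -0.654
GE = 3.7 + -0.654
GE = 3.046

3.046


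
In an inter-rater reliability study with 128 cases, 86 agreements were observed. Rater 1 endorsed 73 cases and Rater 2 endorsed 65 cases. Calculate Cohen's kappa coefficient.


P_o = 86/128 = 0.671875
P_e = (73*65 + 55*63) / 16384 = 0.501099
kappa = (P_o - P_e) / (1 - P_e)
kappa = (0.671875 - 0.501099) / (1 - 0.501099)
kappa = 0.3423

0.3423


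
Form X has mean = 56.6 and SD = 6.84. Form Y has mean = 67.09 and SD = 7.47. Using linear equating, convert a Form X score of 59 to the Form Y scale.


slope = SD_Y / SD_X = 7.47 / 6.84 ~ 1.0921
intercept = mean_Y - slope * mean_X = 67.09 - (7.47 / 6.84) * 56.6 ~ 5.2768
Y = slope * X + intercept. To avoid rounding drift from the rounded slope/intercept, evaluate the equivalent form Y = mean_Y + SD_Y * (X - mean_X) / SD_X at full precision:
Y = 67.09 + 7.47 * (59 - 56.6) / 6.84
Y = 67.09 + 7.47 * 2.4 / 6.84
Y = 67.09 + 17.928 / 6.84
Y = 67.09 + 2.6211
Y = 69.7111

69.7111


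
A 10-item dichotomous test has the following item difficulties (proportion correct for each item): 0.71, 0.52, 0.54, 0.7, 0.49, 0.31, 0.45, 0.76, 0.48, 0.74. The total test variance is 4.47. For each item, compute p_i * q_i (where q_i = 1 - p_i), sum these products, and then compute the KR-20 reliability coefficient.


For each item, compute p_i * q_i:
  Item 1: 0.71 * 0.29 = 0.2059
  Item 2: 0.52 * 0.48 = 0.2496
  Item 3: 0.54 * 0.46 = 0.2484
  Item 4: 0.7 * 0.3 = 0.21
  Item 5: 0.49 * 0.51 = 0.2499
  Item 6: 0.31 * 0.69 = 0.2139
  Item 7: 0.45 * 0.55 = 0.2475
  Item 8: 0.76 * 0.24 = 0.1824
  Item 9: 0.48 * 0.52 = 0.2496
  Item 10: 0.74 * 0.26 = 0.1924
Sum(p_i * q_i) = 0.2059 + 0.2496 + 0.2484 + 0.21 + 0.2499 + 0.2139 + 0.2475 + 0.1824 + 0.2496 + 0.1924 = 2.2496
KR-20 = (k/(k-1)) * (1 - Sum(p_i*q_i) / Var_total)
= (10/9) * (1 - 2.2496/4.47)
= 1.1111 * 0.4967
KR-20 = 0.5519

0.5519


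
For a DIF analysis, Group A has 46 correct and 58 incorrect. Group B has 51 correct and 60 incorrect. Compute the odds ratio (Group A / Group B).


Odds_A = 46/58 = 0.7931
Odds_B = 51/60 = 0.85
OR = Odds_A / Odds_B = 0.7931 / 0.85
Exactly, OR = (46 * 60) / (58 * 51) = 2760 / 2958
OR = 0.9331

0.9331


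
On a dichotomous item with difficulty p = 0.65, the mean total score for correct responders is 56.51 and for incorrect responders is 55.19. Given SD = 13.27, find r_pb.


q = 1 - p = 0.35
rpb = ((M1 - M0) / SD) * sqrt(p * q)
rpb = ((56.51 - 55.19) / 13.27) * sqrt(0.65 * 0.35)
rpb = 0.0474

0.0474


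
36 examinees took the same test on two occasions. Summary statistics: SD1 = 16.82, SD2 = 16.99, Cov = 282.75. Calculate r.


r = cov(X,Y) / (SD_X * SD_Y)
r = 282.75 / (16.82 * 16.99)
r = 282.75 / 285.7718
r = 0.9894

0.9894


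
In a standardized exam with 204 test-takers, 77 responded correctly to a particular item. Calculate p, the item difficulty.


Item difficulty p = number correct / total examinees
p = 77 / 204
p = 0.3775

0.3775


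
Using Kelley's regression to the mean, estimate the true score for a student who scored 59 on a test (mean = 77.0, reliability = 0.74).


T_est = rxx * X + (1 - rxx) * mean
T_est = 0.74 * 59 + 0.26 * 77.0
T_est = 43.66 + 20.02
T_est = 63.68

63.68


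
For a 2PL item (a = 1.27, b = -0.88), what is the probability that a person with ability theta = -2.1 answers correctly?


a*(theta - b) = 1.27 * (-2.1 - -0.88) = -1.5494
exp(--1.5494) = 4.7086
P = 1 / (1 + 4.7086)
P = 0.1752

0.1752


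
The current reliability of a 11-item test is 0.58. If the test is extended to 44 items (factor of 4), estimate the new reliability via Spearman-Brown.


r_new = (n * rxx) / (1 + (n-1) * rxx)
r_new = (4 * 0.58) / (1 + 3 * 0.58)
r_new = 2.32 / 2.74
r_new = 0.8467

0.8467


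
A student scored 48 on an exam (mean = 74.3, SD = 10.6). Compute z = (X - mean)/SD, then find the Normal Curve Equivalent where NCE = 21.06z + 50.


z = (X - mean) / SD = (48 - 74.3) / 10.6
z = -26.3 / 10.6
z = -2.4811
NCE = NCE = 21.06z + 50
Carry z at full precision (z = -26.3 / 10.6) into the conversion:
NCE = 21.06 * (-26.3 / 10.6) + 50 = -553.878 / 10.6 + 50
NCE = -52.2526 + 50
NCE = -2.2526

-2.2526


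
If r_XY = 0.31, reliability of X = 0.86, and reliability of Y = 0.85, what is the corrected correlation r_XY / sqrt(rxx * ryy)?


r_corrected = rxy / sqrt(rxx * ryy)
= 0.31 / sqrt(0.86 * 0.85)
= 0.31 / sqrt(0.731)
= 0.31 / 0.854985
r_corrected = 0.3626

0.3626


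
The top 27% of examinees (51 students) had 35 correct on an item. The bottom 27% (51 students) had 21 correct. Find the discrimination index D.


p_upper = 35/51 = 0.6863
p_lower = 21/51 = 0.4118
D = 0.6863 - 0.4118 = 0.2745

0.2745


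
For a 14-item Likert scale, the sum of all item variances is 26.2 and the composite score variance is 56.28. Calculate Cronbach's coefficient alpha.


alpha = (k/(k-1)) * (1 - sum(si^2)/s_total^2)
= (14/13) * (1 - 26.2/56.28)
alpha = 0.5756

0.5756


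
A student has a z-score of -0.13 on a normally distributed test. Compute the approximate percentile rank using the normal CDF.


CDF(z) = 0.5 * (1 + erf(z/sqrt(2)))
erf(-0.0919) = -0.1034
CDF = 0.4483
Percentile rank = 0.4483 * 100 = 44.83

44.83


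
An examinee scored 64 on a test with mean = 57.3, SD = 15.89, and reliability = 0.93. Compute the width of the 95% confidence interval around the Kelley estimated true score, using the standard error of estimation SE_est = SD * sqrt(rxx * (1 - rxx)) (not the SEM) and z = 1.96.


True score estimate = 0.93*64 + 0.07*57.3 = 63.531
SE_est = SD * sqrt(rxx * (1 - rxx)) = 15.89 * sqrt(0.93 * 0.07) = 15.89 * sqrt(0.0651) = 4.054286
CI = T_est +/- z * SE_est, so width = 2 * z * SE_est = 2 * 1.96 * 4.054286
Width = 15.8928

15.8928


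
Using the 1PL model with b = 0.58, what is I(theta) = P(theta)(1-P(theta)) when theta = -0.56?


P = 1/(1+exp(-(-0.56-0.58))) = 0.2423
I = P*(1-P) = 0.2423 * 0.7577
I = 0.1836

0.1836


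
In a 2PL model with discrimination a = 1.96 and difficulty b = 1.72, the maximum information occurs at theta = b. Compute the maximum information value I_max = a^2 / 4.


For 2PL, max info at theta = b = 1.72
I_max = a^2 / 4 = 1.96^2 / 4
= 3.8416 / 4
I_max = 0.9604

0.9604


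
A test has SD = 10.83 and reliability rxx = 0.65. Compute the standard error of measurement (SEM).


SEM = SD * sqrt(1 - rxx)
SEM = 10.83 * sqrt(1 - 0.65)
SEM = 10.83 * sqrt(0.35) = 10.83 * 0.591608
SEM = 6.4071

6.4071


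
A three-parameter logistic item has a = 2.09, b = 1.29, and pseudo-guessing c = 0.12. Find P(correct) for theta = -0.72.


logit = 2.09*(-0.72 - 1.29) = -4.2009
P* = 1/(1 + exp(--4.2009)) = 0.0148
P = 0.12 + (1 - 0.12) * 0.0148
P = 0.133

0.133


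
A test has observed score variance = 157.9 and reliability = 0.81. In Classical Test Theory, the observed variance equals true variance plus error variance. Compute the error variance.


var_true = rxx * var_obs = 0.81 * 157.9 = 127.899
var_error = var_obs - var_true
var_error = 157.9 - 127.899
var_error = 30.001

30.001


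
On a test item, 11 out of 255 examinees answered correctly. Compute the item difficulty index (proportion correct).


Item difficulty p = number correct / total examinees
p = 11 / 255
p = 0.0431

0.0431


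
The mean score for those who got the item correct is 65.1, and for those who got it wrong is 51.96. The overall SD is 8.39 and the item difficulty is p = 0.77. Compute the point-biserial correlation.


q = 1 - p = 0.23
rpb = ((M1 - M0) / SD) * sqrt(p * q)
rpb = ((65.1 - 51.96) / 8.39) * sqrt(0.77 * 0.23)
rpb = 0.6591

0.6591


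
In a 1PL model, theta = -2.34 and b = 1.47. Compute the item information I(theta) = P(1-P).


P = 1/(1+exp(-(-2.34-1.47))) = 0.0217
I = P*(1-P) = 0.0217 * 0.9783
I = 0.0212

0.0212


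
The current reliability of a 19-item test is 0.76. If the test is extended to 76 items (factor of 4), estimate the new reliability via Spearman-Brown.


r_new = (n * rxx) / (1 + (n-1) * rxx)
r_new = (4 * 0.76) / (1 + 3 * 0.76)
r_new = 3.04 / 3.28
r_new = 0.9268

0.9268


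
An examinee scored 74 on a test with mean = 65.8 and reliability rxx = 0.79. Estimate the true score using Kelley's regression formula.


T_est = rxx * X + (1 - rxx) * mean
T_est = 0.79 * 74 + 0.21 * 65.8
T_est = 58.46 + 13.818
T_est = 72.278

72.278


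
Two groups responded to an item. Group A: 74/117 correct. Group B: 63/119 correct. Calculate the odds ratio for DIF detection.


Odds_A = 74/43 = 1.7209
Odds_B = 63/56 = 1.125
OR = Odds_A / Odds_B = 1.7209 / 1.125
Exactly, OR = (74 * 56) / (43 * 63) = 4144 / 2709
OR = 1.5297

1.5297


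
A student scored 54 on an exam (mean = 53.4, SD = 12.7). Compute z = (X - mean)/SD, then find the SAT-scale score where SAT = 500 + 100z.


z = (X - mean) / SD = (54 - 53.4) / 12.7
z = 0.6 / 12.7
z = 0.0472
SAT-scale = SAT = 500 + 100z
Carry z at full precision (z = 0.6 / 12.7) into the conversion:
SAT-scale = 500 + 100 * (0.6 / 12.7) = 500 + 60 / 12.7
SAT-scale = 500 + 4.7244
SAT-scale = 504.7244

504.7244


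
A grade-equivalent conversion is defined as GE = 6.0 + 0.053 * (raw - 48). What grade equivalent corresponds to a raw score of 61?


raw - median = 61 - 48 = 13
slope * diff = 0.053 * 13 = 0.689
GE = 6.0 + 0.689
GE = 6.689

6.689


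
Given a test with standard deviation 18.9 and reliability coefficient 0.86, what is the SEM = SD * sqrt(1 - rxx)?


SEM = SD * sqrt(1 - rxx)
SEM = 18.9 * sqrt(1 - 0.86)
SEM = 18.9 * sqrt(0.14) = 18.9 * 0.374166
SEM = 7.0717

7.0717


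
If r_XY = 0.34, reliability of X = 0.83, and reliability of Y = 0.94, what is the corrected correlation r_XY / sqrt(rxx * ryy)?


r_corrected = rxy / sqrt(rxx * ryy)
= 0.34 / sqrt(0.83 * 0.94)
= 0.34 / sqrt(0.7802)
= 0.34 / 0.883289
r_corrected = 0.3849

0.3849


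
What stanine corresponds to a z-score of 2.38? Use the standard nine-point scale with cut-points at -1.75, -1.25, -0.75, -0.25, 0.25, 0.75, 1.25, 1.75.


Stanine boundaries: [-1.75, -1.25, -0.75, -0.25, 0.25, 0.75, 1.25, 1.75]
z = 2.38
Check each boundary:
  z >= -1.75 -> could be stanine 2
  z >= -1.25 -> could be stanine 3
  z >= -0.75 -> could be stanine 4
  z >= -0.25 -> could be stanine 5
  z >= 0.25 -> could be stanine 6
  z >= 0.75 -> could be stanine 7
  z >= 1.25 -> could be stanine 8
  z >= 1.75 -> could be stanine 9
Highest qualifying boundary gives stanine = 9

9


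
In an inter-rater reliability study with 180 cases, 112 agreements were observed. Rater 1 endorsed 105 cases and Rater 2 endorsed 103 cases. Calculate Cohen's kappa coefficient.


P_o = 112/180 = 0.622222
P_e = (105*103 + 75*77) / 32400 = 0.512037
kappa = (P_o - P_e) / (1 - P_e)
kappa = (0.622222 - 0.512037) / (1 - 0.512037)
kappa = 0.2258

0.2258


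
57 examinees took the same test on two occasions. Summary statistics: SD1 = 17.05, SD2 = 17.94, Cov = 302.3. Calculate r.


r = cov(X,Y) / (SD_X * SD_Y)
r = 302.3 / (17.05 * 17.94)
r = 302.3 / 305.877
r = 0.9883

0.9883


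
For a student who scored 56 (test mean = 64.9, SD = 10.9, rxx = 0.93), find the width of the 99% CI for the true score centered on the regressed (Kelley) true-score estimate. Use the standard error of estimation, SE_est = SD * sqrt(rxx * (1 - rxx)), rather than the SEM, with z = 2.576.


True score estimate = 0.93*56 + 0.07*64.9 = 56.623
SE_est = SD * sqrt(rxx * (1 - rxx)) = 10.9 * sqrt(0.93 * 0.07) = 10.9 * sqrt(0.0651) = 2.781102
CI = T_est +/- z * SE_est, so width = 2 * z * SE_est = 2 * 2.576 * 2.781102
Width = 14.3282

14.3282


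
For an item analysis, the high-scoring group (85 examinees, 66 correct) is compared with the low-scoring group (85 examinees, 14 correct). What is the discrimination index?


p_upper = 66/85 = 0.7765
p_lower = 14/85 = 0.1647
D = 0.7765 - 0.1647 = 0.6118

0.6118


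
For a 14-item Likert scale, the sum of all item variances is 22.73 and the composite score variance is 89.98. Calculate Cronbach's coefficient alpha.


alpha = (k/(k-1)) * (1 - sum(si^2)/s_total^2)
= (14/13) * (1 - 22.73/89.98)
alpha = 0.8049

0.8049


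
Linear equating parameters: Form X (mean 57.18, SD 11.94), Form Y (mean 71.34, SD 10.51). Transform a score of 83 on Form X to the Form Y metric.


slope = SD_Y / SD_X = 10.51 / 11.94 ~ 0.8802
intercept = mean_Y - slope * mean_X = 71.34 - (10.51 / 11.94) * 57.18 ~ 21.0082
Y = slope * X + intercept. To avoid rounding drift from the rounded slope/intercept, evaluate the equivalent form Y = mean_Y + SD_Y * (X - mean_X) / SD_X at full precision:
Y = 71.34 + 10.51 * (83 - 57.18) / 11.94
Y = 71.34 + 10.51 * 25.82 / 11.94
Y = 71.34 + 271.3682 / 11.94
Y = 71.34 + 22.7277
Y = 94.0677

94.0677


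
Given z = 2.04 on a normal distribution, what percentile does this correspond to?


CDF(z) = 0.5 * (1 + erf(z/sqrt(2)))
erf(1.4425) = 0.9586
CDF = 0.9793
Percentile rank = 0.9793 * 100 = 97.93

97.93


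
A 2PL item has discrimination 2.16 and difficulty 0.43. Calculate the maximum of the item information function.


For 2PL, max info at theta = b = 0.43
I_max = a^2 / 4 = 2.16^2 / 4
= 4.6656 / 4
I_max = 1.1664

1.1664


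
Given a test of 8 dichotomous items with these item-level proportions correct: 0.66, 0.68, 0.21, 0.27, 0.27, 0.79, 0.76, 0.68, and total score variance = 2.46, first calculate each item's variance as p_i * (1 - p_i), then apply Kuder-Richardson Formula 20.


For each item, compute p_i * q_i:
  Item 1: 0.66 * 0.34 = 0.2244
  Item 2: 0.68 * 0.32 = 0.2176
  Item 3: 0.21 * 0.79 = 0.1659
  Item 4: 0.27 * 0.73 = 0.1971
  Item 5: 0.27 * 0.73 = 0.1971
  Item 6: 0.79 * 0.21 = 0.1659
  Item 7: 0.76 * 0.24 = 0.1824
  Item 8: 0.68 * 0.32 = 0.2176
Sum(p_i * q_i) = 0.2244 + 0.2176 + 0.1659 + 0.1971 + 0.1971 + 0.1659 + 0.1824 + 0.2176 = 1.568
KR-20 = (k/(k-1)) * (1 - Sum(p_i*q_i) / Var_total)
= (8/7) * (1 - 1.568/2.46)
= 1.1429 * 0.3626
KR-20 = 0.4144

0.4144


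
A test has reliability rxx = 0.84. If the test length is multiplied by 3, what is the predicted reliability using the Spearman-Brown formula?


r_new = (n * rxx) / (1 + (n-1) * rxx)
r_new = (3 * 0.84) / (1 + 2 * 0.84)
r_new = 2.52 / 2.68
r_new = 0.9403

0.9403


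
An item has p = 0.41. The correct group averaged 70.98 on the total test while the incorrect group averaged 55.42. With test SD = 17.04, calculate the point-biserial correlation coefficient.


q = 1 - p = 0.59
rpb = ((M1 - M0) / SD) * sqrt(p * q)
rpb = ((70.98 - 55.42) / 17.04) * sqrt(0.41 * 0.59)
rpb = 0.4491

0.4491


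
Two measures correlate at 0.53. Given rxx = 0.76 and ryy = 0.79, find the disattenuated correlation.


r_corrected = rxy / sqrt(rxx * ryy)
= 0.53 / sqrt(0.76 * 0.79)
= 0.53 / sqrt(0.6004)
= 0.53 / 0.774855
r_corrected = 0.684

0.684


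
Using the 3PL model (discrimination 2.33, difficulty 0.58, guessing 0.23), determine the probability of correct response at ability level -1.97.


logit = 2.33*(-1.97 - 0.58) = -5.9415
P* = 1/(1 + exp(--5.9415)) = 0.0026
P = 0.23 + (1 - 0.23) * 0.0026
P = 0.232

0.232


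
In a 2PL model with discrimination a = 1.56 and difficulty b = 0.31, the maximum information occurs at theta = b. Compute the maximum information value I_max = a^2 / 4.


For 2PL, max info at theta = b = 0.31
I_max = a^2 / 4 = 1.56^2 / 4
= 2.4336 / 4
I_max = 0.6084

0.6084


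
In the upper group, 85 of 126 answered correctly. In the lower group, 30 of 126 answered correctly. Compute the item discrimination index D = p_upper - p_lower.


p_upper = 85/126 = 0.6746
p_lower = 30/126 = 0.2381
D = 0.6746 - 0.2381 = 0.4365

0.4365


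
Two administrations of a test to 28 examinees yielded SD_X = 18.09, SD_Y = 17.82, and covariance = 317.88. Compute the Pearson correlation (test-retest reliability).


r = cov(X,Y) / (SD_X * SD_Y)
r = 317.88 / (18.09 * 17.82)
r = 317.88 / 322.3638
r = 0.9861

0.9861


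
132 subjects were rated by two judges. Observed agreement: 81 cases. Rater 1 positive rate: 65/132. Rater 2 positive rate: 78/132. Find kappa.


P_o = 81/132 = 0.613636
P_e = (65*78 + 67*54) / 17424 = 0.498623
kappa = (P_o - P_e) / (1 - P_e)
kappa = (0.613636 - 0.498623) / (1 - 0.498623)
kappa = 0.2294

0.2294


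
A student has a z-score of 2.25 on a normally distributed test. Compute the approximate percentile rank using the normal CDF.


CDF(z) = 0.5 * (1 + erf(z/sqrt(2)))
erf(1.591) = 0.9756
CDF = 0.9878
Percentile rank = 0.9878 * 100 = 98.78

98.78


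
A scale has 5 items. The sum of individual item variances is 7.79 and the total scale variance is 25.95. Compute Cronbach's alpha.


alpha = (k/(k-1)) * (1 - sum(si^2)/s_total^2)
= (5/4) * (1 - 7.79/25.95)
alpha = 0.8748

0.8748


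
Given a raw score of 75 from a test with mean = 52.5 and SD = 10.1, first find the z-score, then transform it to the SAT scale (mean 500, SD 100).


z = (X - mean) / SD = (75 - 52.5) / 10.1
z = 22.5 / 10.1
z = 2.2277
SAT-scale = SAT = 500 + 100z
Carry z at full precision (z = 22.5 / 10.1) into the conversion:
SAT-scale = 500 + 100 * (22.5 / 10.1) = 500 + 2250 / 10.1
SAT-scale = 500 + 222.7723
SAT-scale = 722.7723

722.7723


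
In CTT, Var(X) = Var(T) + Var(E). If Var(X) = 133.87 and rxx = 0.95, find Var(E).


var_true = rxx * var_obs = 0.95 * 133.87 = 127.1765
var_error = var_obs - var_true
var_error = 133.87 - 127.1765
var_error = 6.6935

6.6935


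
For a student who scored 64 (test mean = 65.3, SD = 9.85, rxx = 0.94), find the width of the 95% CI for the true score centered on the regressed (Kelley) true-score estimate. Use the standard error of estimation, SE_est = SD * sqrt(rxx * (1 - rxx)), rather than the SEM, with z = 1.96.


True score estimate = 0.94*64 + 0.06*65.3 = 64.078
SE_est = SD * sqrt(rxx * (1 - rxx)) = 9.85 * sqrt(0.94 * 0.06) = 9.85 * sqrt(0.0564) = 2.339245
CI = T_est +/- z * SE_est, so width = 2 * z * SE_est = 2 * 1.96 * 2.339245
Width = 9.1698

9.1698


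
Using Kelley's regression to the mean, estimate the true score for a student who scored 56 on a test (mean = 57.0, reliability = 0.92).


T_est = rxx * X + (1 - rxx) * mean
T_est = 0.92 * 56 + 0.08 * 57.0
T_est = 51.52 + 4.56
T_est = 56.08

56.08


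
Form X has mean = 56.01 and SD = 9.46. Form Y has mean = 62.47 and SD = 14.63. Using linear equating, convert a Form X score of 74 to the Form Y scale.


slope = SD_Y / SD_X = 14.63 / 9.46 ~ 1.5465
intercept = mean_Y - slope * mean_X = 62.47 - (14.63 / 9.46) * 56.01 ~ -24.1501
Y = slope * X + intercept. To avoid rounding drift from the rounded slope/intercept, evaluate the equivalent form Y = mean_Y + SD_Y * (X - mean_X) / SD_X at full precision:
Y = 62.47 + 14.63 * (74 - 56.01) / 9.46
Y = 62.47 + 14.63 * 17.99 / 9.46
Y = 62.47 + 263.1937 / 9.46
Y = 62.47 + 27.8217
Y = 90.2917

90.2917


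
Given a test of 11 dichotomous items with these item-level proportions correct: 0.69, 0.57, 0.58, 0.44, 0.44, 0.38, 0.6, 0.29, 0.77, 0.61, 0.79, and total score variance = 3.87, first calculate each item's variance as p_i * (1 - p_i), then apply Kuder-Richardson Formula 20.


For each item, compute p_i * q_i:
  Item 1: 0.69 * 0.31 = 0.2139
  Item 2: 0.57 * 0.43 = 0.2451
  Item 3: 0.58 * 0.42 = 0.2436
  Item 4: 0.44 * 0.56 = 0.2464
  Item 5: 0.44 * 0.56 = 0.2464
  Item 6: 0.38 * 0.62 = 0.2356
  Item 7: 0.6 * 0.4 = 0.24
  Item 8: 0.29 * 0.71 = 0.2059
  Item 9: 0.77 * 0.23 = 0.1771
  Item 10: 0.61 * 0.39 = 0.2379
  Item 11: 0.79 * 0.21 = 0.1659
Sum(p_i * q_i) = 0.2139 + 0.2451 + 0.2436 + 0.2464 + 0.2464 + 0.2356 + 0.24 + 0.2059 + 0.1771 + 0.2379 + 0.1659 = 2.4578
KR-20 = (k/(k-1)) * (1 - Sum(p_i*q_i) / Var_total)
= (11/10) * (1 - 2.4578/3.87)
= 1.1 * 0.3649
KR-20 = 0.4014

0.4014


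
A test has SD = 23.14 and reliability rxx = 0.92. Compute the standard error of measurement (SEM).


SEM = SD * sqrt(1 - rxx)
SEM = 23.14 * sqrt(1 - 0.92)
SEM = 23.14 * sqrt(0.08) = 23.14 * 0.282843
SEM = 6.545

6.545


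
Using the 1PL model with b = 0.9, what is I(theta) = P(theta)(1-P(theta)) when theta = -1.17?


P = 1/(1+exp(-(-1.17-0.9))) = 0.112
I = P*(1-P) = 0.112 * 0.888
I = 0.0995

0.0995


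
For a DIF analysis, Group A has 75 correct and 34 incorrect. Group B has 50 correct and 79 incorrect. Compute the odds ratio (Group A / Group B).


Odds_A = 75/34 = 2.2059
Odds_B = 50/79 = 0.6329
OR = Odds_A / Odds_B = 2.2059 / 0.6329
Exactly, OR = (75 * 79) / (34 * 50) = 5925 / 1700
OR = 3.4853

3.4853


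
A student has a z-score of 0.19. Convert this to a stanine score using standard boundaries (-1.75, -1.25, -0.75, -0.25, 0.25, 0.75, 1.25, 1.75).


Stanine boundaries: [-1.75, -1.25, -0.75, -0.25, 0.25, 0.75, 1.25, 1.75]
z = 0.19
Check each boundary:
  z >= -1.75 -> could be stanine 2
  z >= -1.25 -> could be stanine 3
  z >= -0.75 -> could be stanine 4
  z >= -0.25 -> could be stanine 5
  z < 0.25
  z < 0.75
  z < 1.25
  z < 1.75
Highest qualifying boundary gives stanine = 5

5


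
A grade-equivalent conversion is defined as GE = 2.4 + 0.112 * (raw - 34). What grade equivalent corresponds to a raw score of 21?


raw - median = 21 - 34 = -13
slope * diff = 0.112 * -13 = -1.456
GE = 2.4 + -1.456
GE = 0.944

0.944


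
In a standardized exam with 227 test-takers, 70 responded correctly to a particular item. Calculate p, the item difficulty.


Item difficulty p = number correct / total examinees
p = 70 / 227
p = 0.3084

0.3084


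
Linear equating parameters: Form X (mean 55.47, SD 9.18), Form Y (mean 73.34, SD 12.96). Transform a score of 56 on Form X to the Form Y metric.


slope = SD_Y / SD_X = 12.96 / 9.18 ~ 1.4118
intercept = mean_Y - slope * mean_X = 73.34 - (12.96 / 9.18) * 55.47 ~ -4.9706
Y = slope * X + intercept. To avoid rounding drift from the rounded slope/intercept, evaluate the equivalent form Y = mean_Y + SD_Y * (X - mean_X) / SD_X at full precision:
Y = 73.34 + 12.96 * (56 - 55.47) / 9.18
Y = 73.34 + 12.96 * 0.53 / 9.18
Y = 73.34 + 6.8688 / 9.18
Y = 73.34 + 0.7482
Y = 74.0882

74.0882


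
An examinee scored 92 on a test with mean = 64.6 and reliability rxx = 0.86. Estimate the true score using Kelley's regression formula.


T_est = rxx * X + (1 - rxx) * mean
T_est = 0.86 * 92 + 0.14 * 64.6
T_est = 79.12 + 9.044
T_est = 88.164

88.164


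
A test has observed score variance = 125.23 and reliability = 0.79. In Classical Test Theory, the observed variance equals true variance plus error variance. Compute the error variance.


var_true = rxx * var_obs = 0.79 * 125.23 = 98.9317
var_error = var_obs - var_true
var_error = 125.23 - 98.9317
var_error = 26.2983

26.2983


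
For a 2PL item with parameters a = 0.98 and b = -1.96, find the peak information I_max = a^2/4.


For 2PL, max info at theta = b = -1.96
I_max = a^2 / 4 = 0.98^2 / 4
= 0.9604 / 4
I_max = 0.2401

0.2401


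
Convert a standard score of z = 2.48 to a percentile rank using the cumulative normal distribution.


CDF(z) = 0.5 * (1 + erf(z/sqrt(2)))
erf(1.7536) = 0.9869
CDF = 0.9934
Percentile rank = 0.9934 * 100 = 99.34

99.34


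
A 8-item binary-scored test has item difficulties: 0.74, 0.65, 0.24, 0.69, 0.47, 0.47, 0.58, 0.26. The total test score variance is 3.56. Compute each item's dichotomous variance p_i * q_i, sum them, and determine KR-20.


For each item, compute p_i * q_i:
  Item 1: 0.74 * 0.26 = 0.1924
  Item 2: 0.65 * 0.35 = 0.2275
  Item 3: 0.24 * 0.76 = 0.1824
  Item 4: 0.69 * 0.31 = 0.2139
  Item 5: 0.47 * 0.53 = 0.2491
  Item 6: 0.47 * 0.53 = 0.2491
  Item 7: 0.58 * 0.42 = 0.2436
  Item 8: 0.26 * 0.74 = 0.1924
Sum(p_i * q_i) = 0.1924 + 0.2275 + 0.1824 + 0.2139 + 0.2491 + 0.2491 + 0.2436 + 0.1924 = 1.7504
KR-20 = (k/(k-1)) * (1 - Sum(p_i*q_i) / Var_total)
= (8/7) * (1 - 1.7504/3.56)
= 1.1429 * 0.5083
KR-20 = 0.5809

0.5809


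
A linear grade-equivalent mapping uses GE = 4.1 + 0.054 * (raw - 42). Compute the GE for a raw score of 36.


raw - median = 36 - 42 = -6
slope * diff = 0.054 * -6 = -0.324
GE = 4.1 + -0.324
GE = 3.776

3.776


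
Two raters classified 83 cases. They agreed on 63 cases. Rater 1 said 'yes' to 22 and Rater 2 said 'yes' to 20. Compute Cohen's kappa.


P_o = 63/83 = 0.759036
P_e = (22*20 + 61*63) / 6889 = 0.621716
kappa = (P_o - P_e) / (1 - P_e)
kappa = (0.759036 - 0.621716) / (1 - 0.621716)
kappa = 0.363

0.363


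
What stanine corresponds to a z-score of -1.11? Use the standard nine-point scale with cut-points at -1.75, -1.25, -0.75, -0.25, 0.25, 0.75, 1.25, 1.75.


Stanine boundaries: [-1.75, -1.25, -0.75, -0.25, 0.25, 0.75, 1.25, 1.75]
z = -1.11
Check each boundary:
  z >= -1.75 -> could be stanine 2
  z >= -1.25 -> could be stanine 3
  z < -0.75
  z < -0.25
  z < 0.25
  z < 0.75
  z < 1.25
  z < 1.75
Highest qualifying boundary gives stanine = 3

3


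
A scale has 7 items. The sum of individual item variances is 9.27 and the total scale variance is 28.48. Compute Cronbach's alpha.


alpha = (k/(k-1)) * (1 - sum(si^2)/s_total^2)
= (7/6) * (1 - 9.27/28.48)
alpha = 0.7869

0.7869


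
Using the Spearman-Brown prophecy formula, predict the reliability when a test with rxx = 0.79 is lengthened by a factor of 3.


r_new = (n * rxx) / (1 + (n-1) * rxx)
r_new = (3 * 0.79) / (1 + 2 * 0.79)
r_new = 2.37 / 2.58
r_new = 0.9186

0.9186


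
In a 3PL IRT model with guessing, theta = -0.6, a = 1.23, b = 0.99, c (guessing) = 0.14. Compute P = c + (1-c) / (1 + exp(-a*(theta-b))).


logit = 1.23*(-0.6 - 0.99) = -1.9557
P* = 1/(1 + exp(--1.9557)) = 0.1239
P = 0.14 + (1 - 0.14) * 0.1239
P = 0.2466

0.2466


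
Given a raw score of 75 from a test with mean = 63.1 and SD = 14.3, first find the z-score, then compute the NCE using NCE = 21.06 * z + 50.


z = (X - mean) / SD = (75 - 63.1) / 14.3
z = 11.9 / 14.3
z = 0.8322
NCE = NCE = 21.06z + 50
Carry z at full precision (z = 11.9 / 14.3) into the conversion:
NCE = 21.06 * (11.9 / 14.3) + 50 = 250.614 / 14.3 + 50
NCE = 17.5255 + 50
NCE = 67.5255

67.5255


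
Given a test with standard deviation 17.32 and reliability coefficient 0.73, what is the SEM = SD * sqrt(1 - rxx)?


SEM = SD * sqrt(1 - rxx)
SEM = 17.32 * sqrt(1 - 0.73)
SEM = 17.32 * sqrt(0.27) = 17.32 * 0.519615
SEM = 8.9997

8.9997


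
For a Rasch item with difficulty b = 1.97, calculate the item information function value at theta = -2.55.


P = 1/(1+exp(-(-2.55-1.97))) = 0.0108
I = P*(1-P) = 0.0108 * 0.9892
I = 0.0107

0.0107


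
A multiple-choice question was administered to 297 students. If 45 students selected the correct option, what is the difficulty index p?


Item difficulty p = number correct / total examinees
p = 45 / 297
p = 0.1515

0.1515


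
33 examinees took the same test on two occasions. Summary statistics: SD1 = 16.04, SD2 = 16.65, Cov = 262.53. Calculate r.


r = cov(X,Y) / (SD_X * SD_Y)
r = 262.53 / (16.04 * 16.65)
r = 262.53 / 267.066
r = 0.983

0.983


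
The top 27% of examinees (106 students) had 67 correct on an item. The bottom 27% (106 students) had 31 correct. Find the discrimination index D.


p_upper = 67/106 = 0.6321
p_lower = 31/106 = 0.2925
D = 0.6321 - 0.2925 = 0.3396

0.3396


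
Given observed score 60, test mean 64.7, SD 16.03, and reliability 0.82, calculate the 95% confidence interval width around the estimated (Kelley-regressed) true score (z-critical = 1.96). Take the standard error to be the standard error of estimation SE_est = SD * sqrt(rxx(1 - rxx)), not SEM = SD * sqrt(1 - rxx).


True score estimate = 0.82*60 + 0.18*64.7 = 60.846
SE_est = SD * sqrt(rxx * (1 - rxx)) = 16.03 * sqrt(0.82 * 0.18) = 16.03 * sqrt(0.1476) = 6.158525
CI = T_est +/- z * SE_est, so width = 2 * z * SE_est = 2 * 1.96 * 6.158525
Width = 24.1414

24.1414


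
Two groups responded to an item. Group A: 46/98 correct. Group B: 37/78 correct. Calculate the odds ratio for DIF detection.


Odds_A = 46/52 = 0.8846
Odds_B = 37/41 = 0.9024
OR = Odds_A / Odds_B = 0.8846 / 0.9024
Exactly, OR = (46 * 41) / (52 * 37) = 1886 / 1924
OR = 0.9802

0.9802


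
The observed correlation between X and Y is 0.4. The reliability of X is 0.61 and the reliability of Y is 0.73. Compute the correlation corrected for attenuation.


r_corrected = rxy / sqrt(rxx * ryy)
= 0.4 / sqrt(0.61 * 0.73)
= 0.4 / sqrt(0.4453)
= 0.4 / 0.667308
r_corrected = 0.5994

0.5994


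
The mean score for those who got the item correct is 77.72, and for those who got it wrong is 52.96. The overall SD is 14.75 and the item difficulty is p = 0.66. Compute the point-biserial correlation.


q = 1 - p = 0.34
rpb = ((M1 - M0) / SD) * sqrt(p * q)
rpb = ((77.72 - 52.96) / 14.75) * sqrt(0.66 * 0.34)
rpb = 0.7952

0.7952


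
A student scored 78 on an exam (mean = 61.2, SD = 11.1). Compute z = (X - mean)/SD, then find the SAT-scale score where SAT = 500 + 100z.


z = (X - mean) / SD = (78 - 61.2) / 11.1
z = 16.8 / 11.1
z = 1.5135
SAT-scale = SAT = 500 + 100z
Carry z at full precision (z = 16.8 / 11.1) into the conversion:
SAT-scale = 500 + 100 * (16.8 / 11.1) = 500 + 1680 / 11.1
SAT-scale = 500 + 151.3514
SAT-scale = 651.3514

651.3514


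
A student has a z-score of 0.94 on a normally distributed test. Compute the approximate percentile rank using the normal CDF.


CDF(z) = 0.5 * (1 + erf(z/sqrt(2)))
erf(0.6647) = 0.6528
CDF = 0.8264
Percentile rank = 0.8264 * 100 = 82.64

82.64


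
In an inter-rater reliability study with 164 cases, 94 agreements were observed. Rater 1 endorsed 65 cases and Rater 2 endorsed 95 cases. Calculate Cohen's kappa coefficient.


P_o = 94/164 = 0.573171
P_e = (65*95 + 99*69) / 26896 = 0.483566
kappa = (P_o - P_e) / (1 - P_e)
kappa = (0.573171 - 0.483566) / (1 - 0.483566)
kappa = 0.1735

0.1735


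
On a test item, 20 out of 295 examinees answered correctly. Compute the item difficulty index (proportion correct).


Item difficulty p = number correct / total examinees
p = 20 / 295
p = 0.0678

0.0678


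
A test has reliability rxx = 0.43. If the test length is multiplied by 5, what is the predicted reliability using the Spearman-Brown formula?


r_new = (n * rxx) / (1 + (n-1) * rxx)
r_new = (5 * 0.43) / (1 + 4 * 0.43)
r_new = 2.15 / 2.72
r_new = 0.7904

0.7904


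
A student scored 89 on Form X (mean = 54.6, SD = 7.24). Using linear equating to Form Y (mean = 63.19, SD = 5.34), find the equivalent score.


slope = SD_Y / SD_X = 5.34 / 7.24 ~ 0.7376
intercept = mean_Y - slope * mean_X = 63.19 - (5.34 / 7.24) * 54.6 ~ 22.9187
Y = slope * X + intercept. To avoid rounding drift from the rounded slope/intercept, evaluate the equivalent form Y = mean_Y + SD_Y * (X - mean_X) / SD_X at full precision:
Y = 63.19 + 5.34 * (89 - 54.6) / 7.24
Y = 63.19 + 5.34 * 34.4 / 7.24
Y = 63.19 + 183.696 / 7.24
Y = 63.19 + 25.3724
Y = 88.5624

88.5624


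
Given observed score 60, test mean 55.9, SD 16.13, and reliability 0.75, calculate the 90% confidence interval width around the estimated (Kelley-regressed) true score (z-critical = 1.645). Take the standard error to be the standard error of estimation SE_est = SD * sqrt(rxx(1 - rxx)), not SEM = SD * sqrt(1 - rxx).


True score estimate = 0.75*60 + 0.25*55.9 = 58.975
SE_est = SD * sqrt(rxx * (1 - rxx)) = 16.13 * sqrt(0.75 * 0.25) = 16.13 * sqrt(0.1875) = 6.984495
CI = T_est +/- z * SE_est, so width = 2 * z * SE_est = 2 * 1.645 * 6.984495
Width = 22.979

22.979


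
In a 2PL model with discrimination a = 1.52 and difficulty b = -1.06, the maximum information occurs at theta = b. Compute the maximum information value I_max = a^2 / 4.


For 2PL, max info at theta = b = -1.06
I_max = a^2 / 4 = 1.52^2 / 4
= 2.3104 / 4
I_max = 0.5776

0.5776


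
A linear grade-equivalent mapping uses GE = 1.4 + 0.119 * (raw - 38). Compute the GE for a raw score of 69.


raw - median = 69 - 38 = 31
slope * diff = 0.119 * 31 = 3.689
GE = 1.4 + 3.689
GE = 5.089

5.089


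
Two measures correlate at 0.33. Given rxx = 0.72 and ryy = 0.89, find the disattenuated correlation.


r_corrected = rxy / sqrt(rxx * ryy)
= 0.33 / sqrt(0.72 * 0.89)
= 0.33 / sqrt(0.6408)
= 0.33 / 0.8005
r_corrected = 0.4122

0.4122


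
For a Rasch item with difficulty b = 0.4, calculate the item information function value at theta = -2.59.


P = 1/(1+exp(-(-2.59-0.4))) = 0.0479
I = P*(1-P) = 0.0479 * 0.9521
I = 0.0456

0.0456


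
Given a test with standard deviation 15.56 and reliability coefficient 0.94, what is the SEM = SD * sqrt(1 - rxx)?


SEM = SD * sqrt(1 - rxx)
SEM = 15.56 * sqrt(1 - 0.94)
SEM = 15.56 * sqrt(0.06) = 15.56 * 0.244949
SEM = 3.8114

3.8114


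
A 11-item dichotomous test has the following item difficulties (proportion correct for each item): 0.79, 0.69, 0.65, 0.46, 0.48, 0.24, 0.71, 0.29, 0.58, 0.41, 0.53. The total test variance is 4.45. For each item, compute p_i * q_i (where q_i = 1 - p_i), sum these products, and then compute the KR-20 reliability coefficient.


For each item, compute p_i * q_i:
  Item 1: 0.79 * 0.21 = 0.1659
  Item 2: 0.69 * 0.31 = 0.2139
  Item 3: 0.65 * 0.35 = 0.2275
  Item 4: 0.46 * 0.54 = 0.2484
  Item 5: 0.48 * 0.52 = 0.2496
  Item 6: 0.24 * 0.76 = 0.1824
  Item 7: 0.71 * 0.29 = 0.2059
  Item 8: 0.29 * 0.71 = 0.2059
  Item 9: 0.58 * 0.42 = 0.2436
  Item 10: 0.41 * 0.59 = 0.2419
  Item 11: 0.53 * 0.47 = 0.2491
Sum(p_i * q_i) = 0.1659 + 0.2139 + 0.2275 + 0.2484 + 0.2496 + 0.1824 + 0.2059 + 0.2059 + 0.2436 + 0.2419 + 0.2491 = 2.4341
KR-20 = (k/(k-1)) * (1 - Sum(p_i*q_i) / Var_total)
= (11/10) * (1 - 2.4341/4.45)
= 1.1 * 0.453
KR-20 = 0.4983

0.4983


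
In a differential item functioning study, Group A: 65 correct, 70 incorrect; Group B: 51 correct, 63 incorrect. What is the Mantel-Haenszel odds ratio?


Odds_A = 65/70 = 0.9286
Odds_B = 51/63 = 0.8095
OR = Odds_A / Odds_B = 0.9286 / 0.8095
Exactly, OR = (65 * 63) / (70 * 51) = 4095 / 3570
OR = 1.1471

1.1471


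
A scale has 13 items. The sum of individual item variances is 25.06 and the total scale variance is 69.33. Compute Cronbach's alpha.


alpha = (k/(k-1)) * (1 - sum(si^2)/s_total^2)
= (13/12) * (1 - 25.06/69.33)
alpha = 0.6918

0.6918


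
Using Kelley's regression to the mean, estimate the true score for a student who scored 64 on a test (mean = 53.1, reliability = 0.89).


T_est = rxx * X + (1 - rxx) * mean
T_est = 0.89 * 64 + 0.11 * 53.1
T_est = 56.96 + 5.841
T_est = 62.801

62.801


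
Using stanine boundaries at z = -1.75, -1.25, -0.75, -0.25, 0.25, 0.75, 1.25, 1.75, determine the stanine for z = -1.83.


Stanine boundaries: [-1.75, -1.25, -0.75, -0.25, 0.25, 0.75, 1.25, 1.75]
z = -1.83
Check each boundary:
  z < -1.75
  z < -1.25
  z < -0.75
  z < -0.25
  z < 0.25
  z < 0.75
  z < 1.25
  z < 1.75
Highest qualifying boundary gives stanine = 1

1


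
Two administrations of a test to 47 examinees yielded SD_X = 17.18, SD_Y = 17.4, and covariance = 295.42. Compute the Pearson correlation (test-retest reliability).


r = cov(X,Y) / (SD_X * SD_Y)
r = 295.42 / (17.18 * 17.4)
r = 295.42 / 298.932
r = 0.9883

0.9883
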